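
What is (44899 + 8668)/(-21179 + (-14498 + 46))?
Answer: -53567/35631 ≈ -1.5034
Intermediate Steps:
(44899 + 8668)/(-21179 + (-14498 + 46)) = 53567/(-21179 - 14452) = 53567/(-35631) = 53567*(-1/35631) = -53567/35631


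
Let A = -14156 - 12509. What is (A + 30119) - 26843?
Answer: -23389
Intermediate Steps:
A = -26665
(A + 30119) - 26843 = (-26665 + 30119) - 26843 = 3454 - 26843 = -23389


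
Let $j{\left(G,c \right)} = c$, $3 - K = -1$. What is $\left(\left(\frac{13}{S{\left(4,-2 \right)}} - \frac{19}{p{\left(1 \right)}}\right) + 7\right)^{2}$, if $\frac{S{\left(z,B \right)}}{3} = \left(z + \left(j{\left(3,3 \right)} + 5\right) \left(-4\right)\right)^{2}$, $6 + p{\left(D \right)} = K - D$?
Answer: $\frac{984265129}{5531904} \approx 177.93$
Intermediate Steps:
$K = 4$ ($K = 3 - -1 = 3 + 1 = 4$)
$p{\left(D \right)} = -2 - D$ ($p{\left(D \right)} = -6 - \left(-4 + D\right) = -2 - D$)
$S{\left(z,B \right)} = 3 \left(-32 + z\right)^{2}$ ($S{\left(z,B \right)} = 3 \left(z + \left(3 + 5\right) \left(-4\right)\right)^{2} = 3 \left(z + 8 \left(-4\right)\right)^{2} = 3 \left(z - 32\right)^{2} = 3 \left(-32 + z\right)^{2}$)
$\left(\left(\frac{13}{S{\left(4,-2 \right)}} - \frac{19}{p{\left(1 \right)}}\right) + 7\right)^{2} = \left(\left(\frac{13}{3 \left(-32 + 4\right)^{2}} - \frac{19}{-2 - 1}\right) + 7\right)^{2} = \left(\left(\frac{13}{3 \left(-28\right)^{2}} - \frac{19}{-2 - 1}\right) + 7\right)^{2} = \left(\left(\frac{13}{3 \cdot 784} - \frac{19}{-3}\right) + 7\right)^{2} = \left(\left(\frac{13}{2352} - - \frac{19}{3}\right) + 7\right)^{2} = \left(\left(13 \cdot \frac{1}{2352} + \frac{19}{3}\right) + 7\right)^{2} = \left(\left(\frac{13}{2352} + \frac{19}{3}\right) + 7\right)^{2} = \left(\frac{14909}{2352} + 7\right)^{2} = \left(\frac{31373}{2352}\right)^{2} = \frac{984265129}{5531904}$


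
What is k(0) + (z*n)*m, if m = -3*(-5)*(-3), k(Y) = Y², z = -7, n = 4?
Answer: 1260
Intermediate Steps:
m = -45 (m = 15*(-3) = -45)
k(0) + (z*n)*m = 0² - 7*4*(-45) = 0 - 28*(-45) = 0 + 1260 = 1260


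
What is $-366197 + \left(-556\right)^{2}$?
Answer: $-57061$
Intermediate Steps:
$-366197 + \left(-556\right)^{2} = -366197 + 309136 = -57061$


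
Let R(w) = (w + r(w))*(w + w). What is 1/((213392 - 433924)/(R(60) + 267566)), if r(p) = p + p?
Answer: -144583/110266 ≈ -1.3112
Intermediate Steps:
r(p) = 2*p
R(w) = 6*w² (R(w) = (w + 2*w)*(w + w) = (3*w)*(2*w) = 6*w²)
1/((213392 - 433924)/(R(60) + 267566)) = 1/((213392 - 433924)/(6*60² + 267566)) = 1/(-220532/(6*3600 + 267566)) = 1/(-220532/(21600 + 267566)) = 1/(-220532/289166) = 1/(-220532*1/289166) = 1/(-110266/144583) = -144583/110266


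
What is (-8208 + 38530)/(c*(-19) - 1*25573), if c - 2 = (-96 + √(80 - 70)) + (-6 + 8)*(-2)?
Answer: -718964942/562207911 + 576118*√10/562207911 ≈ -1.2756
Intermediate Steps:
c = -98 + √10 (c = 2 + ((-96 + √(80 - 70)) + (-6 + 8)*(-2)) = 2 + ((-96 + √10) + 2*(-2)) = 2 + ((-96 + √10) - 4) = 2 + (-100 + √10) = -98 + √10 ≈ -94.838)
(-8208 + 38530)/(c*(-19) - 1*25573) = (-8208 + 38530)/((-98 + √10)*(-19) - 1*25573) = 30322/((1862 - 19*√10) - 25573) = 30322/(-23711 - 19*√10)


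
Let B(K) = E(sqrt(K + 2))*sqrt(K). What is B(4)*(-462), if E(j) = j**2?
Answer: -5544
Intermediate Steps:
B(K) = sqrt(K)*(2 + K) (B(K) = (sqrt(K + 2))**2*sqrt(K) = (sqrt(2 + K))**2*sqrt(K) = (2 + K)*sqrt(K) = sqrt(K)*(2 + K))
B(4)*(-462) = (sqrt(4)*(2 + 4))*(-462) = (2*6)*(-462) = 12*(-462) = -5544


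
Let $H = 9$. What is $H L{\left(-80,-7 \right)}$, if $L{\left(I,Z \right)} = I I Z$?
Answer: $-403200$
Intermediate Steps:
$L{\left(I,Z \right)} = Z I^{2}$ ($L{\left(I,Z \right)} = I^{2} Z = Z I^{2}$)
$H L{\left(-80,-7 \right)} = 9 \left(- 7 \left(-80\right)^{2}\right) = 9 \left(\left(-7\right) 6400\right) = 9 \left(-44800\right) = -403200$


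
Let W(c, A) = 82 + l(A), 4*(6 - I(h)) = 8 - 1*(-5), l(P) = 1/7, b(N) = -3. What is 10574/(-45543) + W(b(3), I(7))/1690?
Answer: -1163567/6338514 ≈ -0.18357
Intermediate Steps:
l(P) = ⅐
I(h) = 11/4 (I(h) = 6 - (8 - 1*(-5))/4 = 6 - (8 + 5)/4 = 6 - ¼*13 = 6 - 13/4 = 11/4)
W(c, A) = 575/7 (W(c, A) = 82 + ⅐ = 575/7)
10574/(-45543) + W(b(3), I(7))/1690 = 10574/(-45543) + (575/7)/1690 = 10574*(-1/45543) + (575/7)*(1/1690) = -622/2679 + 115/2366 = -1163567/6338514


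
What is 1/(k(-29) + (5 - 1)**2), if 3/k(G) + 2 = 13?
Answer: 11/179 ≈ 0.061453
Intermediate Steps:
k(G) = 3/11 (k(G) = 3/(-2 + 13) = 3/11)
1/(k(-29) + (5 - 1)**2) = 1/(3/11 + (5 - 1)**2) = 1/(3/11 + 4**2) = 1/(3/11 + 16) = 1/(179/11) = 11/179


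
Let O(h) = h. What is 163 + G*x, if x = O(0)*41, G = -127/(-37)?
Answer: 163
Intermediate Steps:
G = 127/37 (G = -127*(-1/37) = 127/37 ≈ 3.4324)
x = 0 (x = 0*41 = 0)
163 + G*x = 163 + (127/37)*0 = 163 + 0 = 163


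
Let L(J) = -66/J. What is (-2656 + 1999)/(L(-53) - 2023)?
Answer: 34821/107153 ≈ 0.32497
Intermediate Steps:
(-2656 + 1999)/(L(-53) - 2023) = (-2656 + 1999)/(-66/(-53) - 2023) = -657/(-66*(-1/53) - 2023) = -657/(66/53 - 2023) = -657/(-107153/53) = -657*(-53/107153) = 34821/107153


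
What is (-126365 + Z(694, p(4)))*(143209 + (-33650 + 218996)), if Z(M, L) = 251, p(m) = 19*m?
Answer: -41435385270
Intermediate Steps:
(-126365 + Z(694, p(4)))*(143209 + (-33650 + 218996)) = (-126365 + 251)*(143209 + (-33650 + 218996)) = -126114*(143209 + 185346) = -126114*328555 = -41435385270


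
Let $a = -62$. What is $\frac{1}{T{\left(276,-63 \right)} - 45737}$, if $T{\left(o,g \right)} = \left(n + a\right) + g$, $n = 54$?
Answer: $- \frac{1}{45808} \approx -2.183 \cdot 10^{-5}$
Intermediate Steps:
$T{\left(o,g \right)} = -8 + g$ ($T{\left(o,g \right)} = \left(54 - 62\right) + g = -8 + g$)
$\frac{1}{T{\left(276,-63 \right)} - 45737} = \frac{1}{\left(-8 - 63\right) - 45737} = \frac{1}{-71 - 45737} = \frac{1}{-45808} = - \frac{1}{45808}$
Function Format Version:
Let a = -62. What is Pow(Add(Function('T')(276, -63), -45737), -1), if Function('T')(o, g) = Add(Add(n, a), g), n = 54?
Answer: Rational(-1, 45808) ≈ -2.1830e-5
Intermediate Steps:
Function('T')(o, g) = Add(-8, g) (Function('T')(o, g) = Add(Add(54, -62), g) = Add(-8, g))
Pow(Add(Function('T')(276, -63), -45737), -1) = Pow(Add(Add(-8, -63), -45737), -1) = Pow(Add(-71, -45737), -1) = Pow(-45808, -1) = Rational(-1, 45808)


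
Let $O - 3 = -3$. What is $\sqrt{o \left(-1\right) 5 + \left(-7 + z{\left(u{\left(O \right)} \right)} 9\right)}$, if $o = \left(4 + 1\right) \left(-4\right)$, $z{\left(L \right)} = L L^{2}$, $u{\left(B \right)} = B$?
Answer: $\sqrt{93} \approx 9.6436$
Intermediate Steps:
$O = 0$ ($O = 3 - 3 = 0$)
$z{\left(L \right)} = L^{3}$
$o = -20$ ($o = 5 \left(-4\right) = -20$)
$\sqrt{o \left(-1\right) 5 + \left(-7 + z{\left(u{\left(O \right)} \right)} 9\right)} = \sqrt{\left(-20\right) \left(-1\right) 5 - \left(7 - 0^{3} \cdot 9\right)} = \sqrt{20 \cdot 5 + \left(-7 + 0 \cdot 9\right)} = \sqrt{100 + \left(-7 + 0\right)} = \sqrt{100 - 7} = \sqrt{93}$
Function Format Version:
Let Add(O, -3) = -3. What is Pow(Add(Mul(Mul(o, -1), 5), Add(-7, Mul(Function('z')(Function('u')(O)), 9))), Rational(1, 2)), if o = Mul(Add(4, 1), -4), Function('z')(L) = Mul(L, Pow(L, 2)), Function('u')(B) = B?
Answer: Pow(93, Rational(1, 2)) ≈ 9.6436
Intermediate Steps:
O = 0 (O = Add(3, -3) = 0)
Function('z')(L) = Pow(L, 3)
o = -20 (o = Mul(5, -4) = -20)
Pow(Add(Mul(Mul(o, -1), 5), Add(-7, Mul(Function('z')(Function('u')(O)), 9))), Rational(1, 2)) = Pow(Add(Mul(Mul(-20, -1), 5), Add(-7, Mul(Pow(0, 3), 9))), Rational(1, 2)) = Pow(Add(Mul(20, 5), Add(-7, Mul(0, 9))), Rational(1, 2)) = Pow(Add(100, Add(-7, 0)), Rational(1, 2)) = Pow(Add(100, -7), Rational(1, 2)) = Pow(93, Rational(1, 2))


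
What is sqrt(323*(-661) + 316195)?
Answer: 2*sqrt(25673) ≈ 320.46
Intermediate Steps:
sqrt(323*(-661) + 316195) = sqrt(-213503 + 316195) = sqrt(102692) = 2*sqrt(25673)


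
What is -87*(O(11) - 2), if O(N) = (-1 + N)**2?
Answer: -8526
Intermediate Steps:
-87*(O(11) - 2) = -87*((-1 + 11)**2 - 2) = -87*(10**2 - 2) = -87*(100 - 2) = -87*98 = -8526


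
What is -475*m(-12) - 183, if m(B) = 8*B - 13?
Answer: 51592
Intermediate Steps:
m(B) = -13 + 8*B
-475*m(-12) - 183 = -475*(-13 + 8*(-12)) - 183 = -475*(-13 - 96) - 183 = -475*(-109) - 183 = 51775 - 183 = 51592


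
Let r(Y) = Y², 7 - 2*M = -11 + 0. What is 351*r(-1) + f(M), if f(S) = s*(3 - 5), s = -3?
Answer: 357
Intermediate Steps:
M = 9 (M = 7/2 - (-11 + 0)/2 = 7/2 - ½*(-11) = 7/2 + 11/2 = 9)
f(S) = 6 (f(S) = -3*(3 - 5) = -3*(-2) = 6)
351*r(-1) + f(M) = 351*(-1)² + 6 = 351*1 + 6 = 351 + 6 = 357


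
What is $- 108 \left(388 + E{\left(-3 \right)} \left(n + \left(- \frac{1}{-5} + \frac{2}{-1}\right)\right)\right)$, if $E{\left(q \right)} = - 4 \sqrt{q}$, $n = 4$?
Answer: $-41904 + \frac{4752 i \sqrt{3}}{5} \approx -41904.0 + 1646.1 i$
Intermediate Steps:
$- 108 \left(388 + E{\left(-3 \right)} \left(n + \left(- \frac{1}{-5} + \frac{2}{-1}\right)\right)\right) = - 108 \left(388 + - 4 \sqrt{-3} \left(4 + \left(- \frac{1}{-5} + \frac{2}{-1}\right)\right)\right) = - 108 \left(388 + - 4 i \sqrt{3} \left(4 + \left(\left(-1\right) \left(- \frac{1}{5}\right) + 2 \left(-1\right)\right)\right)\right) = - 108 \left(388 + - 4 i \sqrt{3} \left(4 + \left(\frac{1}{5} - 2\right)\right)\right) = - 108 \left(388 + - 4 i \sqrt{3} \left(4 - \frac{9}{5}\right)\right) = - 108 \left(388 + - 4 i \sqrt{3} \cdot \frac{11}{5}\right) = - 108 \left(388 - \frac{44 i \sqrt{3}}{5}\right) = -41904 + \frac{4752 i \sqrt{3}}{5}$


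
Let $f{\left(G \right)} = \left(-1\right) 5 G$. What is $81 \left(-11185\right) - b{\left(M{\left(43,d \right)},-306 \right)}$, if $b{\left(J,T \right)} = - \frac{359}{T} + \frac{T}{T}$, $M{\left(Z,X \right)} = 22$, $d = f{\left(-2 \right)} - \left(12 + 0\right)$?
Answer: $- \frac{277232075}{306} \approx -9.0599 \cdot 10^{5}$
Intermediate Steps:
$f{\left(G \right)} = - 5 G$
$d = -2$ ($d = \left(-5\right) \left(-2\right) - \left(12 + 0\right) = 10 - 12 = -2$)
$b{\left(J,T \right)} = 1 - \frac{359}{T}$ ($b{\left(J,T \right)} = - \frac{359}{T} + 1 = 1 - \frac{359}{T}$)
$81 \left(-11185\right) - b{\left(M{\left(43,d \right)},-306 \right)} = 81 \left(-11185\right) - \frac{-359 - 306}{-306} = -905985 - \left(- \frac{1}{306}\right) \left(-665\right) = -905985 - \frac{665}{306} = - \frac{277232075}{306}$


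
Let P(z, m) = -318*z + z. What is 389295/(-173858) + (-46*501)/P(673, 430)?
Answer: -79045853127/37091039578 ≈ -2.1311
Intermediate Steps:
P(z, m) = -317*z
389295/(-173858) + (-46*501)/P(673, 430) = 389295/(-173858) + (-46*501)/((-317*673)) = 389295*(-1/173858) - 23046/(-213341) = -389295/173858 - 23046*(-1/213341) = -389295/173858 + 23046/213341 = -79045853127/37091039578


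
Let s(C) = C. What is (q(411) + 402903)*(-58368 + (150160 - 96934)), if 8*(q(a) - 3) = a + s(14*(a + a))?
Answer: -8317614357/4 ≈ -2.0794e+9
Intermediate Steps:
q(a) = 3 + 29*a/8 (q(a) = 3 + (a + 14*(a + a))/8 = 3 + (a + 14*(2*a))/8 = 3 + (a + 28*a)/8 = 3 + (29*a)/8 = 3 + 29*a/8)
(q(411) + 402903)*(-58368 + (150160 - 96934)) = ((3 + (29/8)*411) + 402903)*(-58368 + (150160 - 96934)) = ((3 + 11919/8) + 402903)*(-58368 + 53226) = (11943/8 + 402903)*(-5142) = (3235167/8)*(-5142) = -8317614357/4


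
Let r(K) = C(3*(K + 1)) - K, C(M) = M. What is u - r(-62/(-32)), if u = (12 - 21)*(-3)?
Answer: 161/8 ≈ 20.125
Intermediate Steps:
r(K) = 3 + 2*K (r(K) = 3*(K + 1) - K = 3*(1 + K) - K = (3 + 3*K) - K = 3 + 2*K)
u = 27 (u = -9*(-3) = 27)
u - r(-62/(-32)) = 27 - (3 + 2*(-62/(-32))) = 27 - (3 + 2*(-62*(-1/32))) = 27 - (3 + 2*(31/16)) = 27 - (3 + 31/8) = 27 - 1*55/8 = 27 - 55/8 = 161/8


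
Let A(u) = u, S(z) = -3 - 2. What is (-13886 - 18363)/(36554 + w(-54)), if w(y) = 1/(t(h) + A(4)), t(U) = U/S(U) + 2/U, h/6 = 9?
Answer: -29443337/33373667 ≈ -0.88223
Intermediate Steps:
S(z) = -5
h = 54 (h = 6*9 = 54)
t(U) = 2/U - U/5 (t(U) = U/(-5) + 2/U = U*(-⅕) + 2/U = -U/5 + 2/U = 2/U - U/5)
w(y) = -135/913 (w(y) = 1/((2/54 - ⅕*54) + 4) = 1/((2*(1/54) - 54/5) + 4) = 1/((1/27 - 54/5) + 4) = 1/(-1453/135 + 4) = 1/(-913/135) = -135/913)
(-13886 - 18363)/(36554 + w(-54)) = (-13886 - 18363)/(36554 - 135/913) = -32249/33373667/913 = -32249*913/33373667 = -29443337/33373667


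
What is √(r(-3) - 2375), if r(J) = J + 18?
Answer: 2*I*√590 ≈ 48.58*I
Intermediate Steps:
r(J) = 18 + J
√(r(-3) - 2375) = √((18 - 3) - 2375) = √(15 - 2375) = √(-2360) = 2*I*√590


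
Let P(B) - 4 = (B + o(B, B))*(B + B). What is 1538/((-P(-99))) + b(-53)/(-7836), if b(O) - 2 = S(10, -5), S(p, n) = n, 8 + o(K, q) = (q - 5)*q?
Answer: 3017337/2634747908 ≈ 0.0011452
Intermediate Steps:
o(K, q) = -8 + q*(-5 + q) (o(K, q) = -8 + (q - 5)*q = -8 + (-5 + q)*q = -8 + q*(-5 + q))
b(O) = -3 (b(O) = 2 - 5 = -3)
P(B) = 4 + 2*B*(-8 + B² - 4*B) (P(B) = 4 + (B + (-8 + B² - 5*B))*(B + B) = 4 + (-8 + B² - 4*B)*(2*B) = 4 + 2*B*(-8 + B² - 4*B))
1538/((-P(-99))) + b(-53)/(-7836) = 1538/((-(4 - 16*(-99) - 8*(-99)² + 2*(-99)³))) - 3/(-7836) = 1538/((-(4 + 1584 - 8*9801 + 2*(-970299)))) - 3*(-1/7836) = 1538/((-(4 + 1584 - 78408 - 1940598))) + 1/2612 = 1538/((-1*(-2017418))) + 1/2612 = 1538/2017418 + 1/2612 = 1538*(1/2017418) + 1/2612 = 769/1008709 + 1/2612 = 3017337/2634747908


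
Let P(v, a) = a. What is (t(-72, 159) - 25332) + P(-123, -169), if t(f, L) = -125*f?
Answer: -16501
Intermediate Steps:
(t(-72, 159) - 25332) + P(-123, -169) = (-125*(-72) - 25332) - 169 = (9000 - 25332) - 169 = -16332 - 169 = -16501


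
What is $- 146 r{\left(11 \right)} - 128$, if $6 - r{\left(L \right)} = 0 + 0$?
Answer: $-1004$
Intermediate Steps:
$r{\left(L \right)} = 6$ ($r{\left(L \right)} = 6 - \left(0 + 0\right) = 6 - 0 = 6 + 0 = 6$)
$- 146 r{\left(11 \right)} - 128 = \left(-146\right) 6 - 128 = -876 - 128 = -1004$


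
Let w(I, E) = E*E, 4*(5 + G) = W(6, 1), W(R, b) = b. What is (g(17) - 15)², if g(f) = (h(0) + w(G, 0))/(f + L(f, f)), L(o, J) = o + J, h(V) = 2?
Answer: 582169/2601 ≈ 223.82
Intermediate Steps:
G = -19/4 (G = -5 + (¼)*1 = -5 + ¼ = -19/4 ≈ -4.7500)
w(I, E) = E²
L(o, J) = J + o
g(f) = 2/(3*f) (g(f) = (2 + 0²)/(f + (f + f)) = (2 + 0)/(f + 2*f) = 2/((3*f)) = 2*(1/(3*f)) = 2/(3*f))
(g(17) - 15)² = ((⅔)/17 - 15)² = ((⅔)*(1/17) - 15)² = (2/51 - 15)² = (-763/51)² = 582169/2601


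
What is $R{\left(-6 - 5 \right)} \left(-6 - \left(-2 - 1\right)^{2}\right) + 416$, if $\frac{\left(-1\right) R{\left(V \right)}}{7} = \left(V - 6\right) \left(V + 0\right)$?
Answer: $20051$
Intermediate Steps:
$R{\left(V \right)} = - 7 V \left(-6 + V\right)$ ($R{\left(V \right)} = - 7 \left(V - 6\right) \left(V + 0\right) = - 7 \left(V - 6\right) V = - 7 \left(-6 + V\right) V = - 7 V \left(-6 + V\right)$)
$R{\left(-6 - 5 \right)} \left(-6 - \left(-2 - 1\right)^{2}\right) + 416 = 7 \left(-6 - 5\right) \left(6 - \left(-6 - 5\right)\right) \left(-6 - \left(-2 - 1\right)^{2}\right) + 416 = 7 \left(-6 - 5\right) \left(6 - \left(-6 - 5\right)\right) \left(-6 - \left(-3\right)^{2}\right) + 416 = 7 \left(-11\right) \left(6 - -11\right) \left(-6 - 9\right) + 416 = 7 \left(-11\right) \left(6 + 11\right) \left(-6 - 9\right) + 416 = 7 \left(-11\right) 17 \left(-15\right) + 416 = \left(-1309\right) \left(-15\right) + 416 = 19635 + 416 = 20051$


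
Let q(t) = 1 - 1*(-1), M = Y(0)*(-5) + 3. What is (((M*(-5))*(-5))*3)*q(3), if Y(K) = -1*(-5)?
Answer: -3300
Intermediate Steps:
Y(K) = 5
M = -22 (M = 5*(-5) + 3 = -25 + 3 = -22)
q(t) = 2 (q(t) = 1 + 1 = 2)
(((M*(-5))*(-5))*3)*q(3) = ((-22*(-5)*(-5))*3)*2 = ((110*(-5))*3)*2 = -550*3*2 = -1650*2 = -3300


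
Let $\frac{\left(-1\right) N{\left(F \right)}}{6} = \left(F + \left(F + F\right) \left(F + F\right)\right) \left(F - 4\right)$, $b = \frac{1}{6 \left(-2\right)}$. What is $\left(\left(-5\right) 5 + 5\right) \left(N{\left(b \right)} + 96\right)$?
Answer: $- \frac{17035}{9} \approx -1892.8$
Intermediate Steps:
$b = - \frac{1}{12}$ ($b = \frac{1}{-12} = - \frac{1}{12} \approx -0.083333$)
$N{\left(F \right)} = - 6 \left(-4 + F\right) \left(F + 4 F^{2}\right)$ ($N{\left(F \right)} = - 6 \left(F + \left(F + F\right) \left(F + F\right)\right) \left(F - 4\right) = - 6 \left(F + 2 F 2 F\right) \left(-4 + F\right) = - 6 \left(F + 4 F^{2}\right) \left(-4 + F\right) = - 6 \left(-4 + F\right) \left(F + 4 F^{2}\right)$)
$\left(\left(-5\right) 5 + 5\right) \left(N{\left(b \right)} + 96\right) = \left(\left(-5\right) 5 + 5\right) \left(6 \left(- \frac{1}{12}\right) \left(4 - 4 \left(- \frac{1}{12}\right)^{2} + 15 \left(- \frac{1}{12}\right)\right) + 96\right) = \left(-25 + 5\right) \left(6 \left(- \frac{1}{12}\right) \left(4 - \frac{1}{36} - \frac{5}{4}\right) + 96\right) = - 20 \left(6 \left(- \frac{1}{12}\right) \left(4 - \frac{1}{36} - \frac{5}{4}\right) + 96\right) = - 20 \left(6 \left(- \frac{1}{12}\right) \frac{49}{18} + 96\right) = - 20 \left(- \frac{49}{36} + 96\right) = \left(-20\right) \frac{3407}{36} = - \frac{17035}{9}$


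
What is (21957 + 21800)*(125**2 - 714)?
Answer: 652460627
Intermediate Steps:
(21957 + 21800)*(125**2 - 714) = 43757*(15625 - 714) = 43757*14911 = 652460627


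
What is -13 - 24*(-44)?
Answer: 1043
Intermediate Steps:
-13 - 24*(-44) = -13 + 1056 = 1043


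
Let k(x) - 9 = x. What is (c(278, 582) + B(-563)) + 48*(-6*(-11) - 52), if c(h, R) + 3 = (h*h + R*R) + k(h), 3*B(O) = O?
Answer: 1250329/3 ≈ 4.1678e+5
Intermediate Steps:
B(O) = O/3
k(x) = 9 + x
c(h, R) = 6 + h + R² + h² (c(h, R) = -3 + ((h*h + R*R) + (9 + h)) = -3 + ((h² + R²) + (9 + h)) = -3 + ((R² + h²) + (9 + h)) = -3 + (9 + h + R² + h²) = 6 + h + R² + h²)
(c(278, 582) + B(-563)) + 48*(-6*(-11) - 52) = ((6 + 278 + 582² + 278²) + (⅓)*(-563)) + 48*(-6*(-11) - 52) = ((6 + 278 + 338724 + 77284) - 563/3) + 48*(66 - 52) = (416292 - 563/3) + 48*14 = 1248313/3 + 672 = 1250329/3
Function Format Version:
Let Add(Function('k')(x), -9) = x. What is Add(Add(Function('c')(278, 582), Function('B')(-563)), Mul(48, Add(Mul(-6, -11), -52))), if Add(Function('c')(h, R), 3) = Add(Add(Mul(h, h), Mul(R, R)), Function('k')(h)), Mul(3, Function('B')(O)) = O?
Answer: Rational(1250329, 3) ≈ 4.1678e+5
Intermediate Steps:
Function('B')(O) = Mul(Rational(1, 3), O)
Function('k')(x) = Add(9, x)
Function('c')(h, R) = Add(6, h, Pow(R, 2), Pow(h, 2)) (Function('c')(h, R) = Add(-3, Add(Add(Mul(h, h), Mul(R, R)), Add(9, h))) = Add(-3, Add(Add(Pow(h, 2), Pow(R, 2)), Add(9, h))) = Add(-3, Add(Add(Pow(R, 2), Pow(h, 2)), Add(9, h))) = Add(-3, Add(9, h, Pow(R, 2), Pow(h, 2))) = Add(6, h, Pow(R, 2), Pow(h, 2)))
Add(Add(Function('c')(278, 582), Function('B')(-563)), Mul(48, Add(Mul(-6, -11), -52))) = Add(Add(Add(6, 278, Pow(582, 2), Pow(278, 2)), Mul(Rational(1, 3), -563)), Mul(48, Add(Mul(-6, -11), -52))) = Add(Add(Add(6, 278, 338724, 77284), Rational(-563, 3)), Mul(48, Add(66, -52))) = Add(Add(416292, Rational(-563, 3)), Mul(48, 14)) = Add(Rational(1248313, 3), 672) = Rational(1250329, 3)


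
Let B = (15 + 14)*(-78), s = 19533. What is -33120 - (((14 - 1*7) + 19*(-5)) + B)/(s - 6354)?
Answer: -436486130/13179 ≈ -33120.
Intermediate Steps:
B = -2262 (B = 29*(-78) = -2262)
-33120 - (((14 - 1*7) + 19*(-5)) + B)/(s - 6354) = -33120 - (((14 - 1*7) + 19*(-5)) - 2262)/(19533 - 6354) = -33120 - (((14 - 7) - 95) - 2262)/13179 = -33120 - ((7 - 95) - 2262)/13179 = -33120 - (-88 - 2262)/13179 = -33120 - (-2350)/13179 = -33120 - 1*(-2350/13179) = -33120 + 2350/13179 = -436486130/13179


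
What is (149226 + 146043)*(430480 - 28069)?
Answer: 118819493559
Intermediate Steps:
(149226 + 146043)*(430480 - 28069) = 295269*402411 = 118819493559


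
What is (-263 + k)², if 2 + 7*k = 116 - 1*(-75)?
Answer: 55696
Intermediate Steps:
k = 27 (k = -2/7 + (116 - 1*(-75))/7 = -2/7 + (116 + 75)/7 = -2/7 + (⅐)*191 = -2/7 + 191/7 = 27)
(-263 + k)² = (-263 + 27)² = (-236)² = 55696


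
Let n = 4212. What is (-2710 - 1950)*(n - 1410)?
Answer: -13057320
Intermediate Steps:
(-2710 - 1950)*(n - 1410) = (-2710 - 1950)*(4212 - 1410) = -4660*2802 = -13057320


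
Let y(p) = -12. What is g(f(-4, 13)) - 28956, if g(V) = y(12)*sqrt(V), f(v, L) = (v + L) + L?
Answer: -28956 - 12*sqrt(22) ≈ -29012.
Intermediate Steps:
f(v, L) = v + 2*L (f(v, L) = (L + v) + L = v + 2*L)
g(V) = -12*sqrt(V)
g(f(-4, 13)) - 28956 = -12*sqrt(-4 + 2*13) - 28956 = -12*sqrt(-4 + 26) - 28956 = -12*sqrt(22) - 28956 = -28956 - 12*sqrt(22)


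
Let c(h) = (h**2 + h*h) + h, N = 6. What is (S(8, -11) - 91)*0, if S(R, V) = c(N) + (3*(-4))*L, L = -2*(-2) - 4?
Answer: 0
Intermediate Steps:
L = 0 (L = 4 - 4 = 0)
c(h) = h + 2*h**2 (c(h) = (h**2 + h**2) + h = 2*h**2 + h = h + 2*h**2)
S(R, V) = 78 (S(R, V) = 6*(1 + 2*6) + (3*(-4))*0 = 6*(1 + 12) - 12*0 = 6*13 + 0 = 78 + 0 = 78)
(S(8, -11) - 91)*0 = (78 - 91)*0 = -13*0 = 0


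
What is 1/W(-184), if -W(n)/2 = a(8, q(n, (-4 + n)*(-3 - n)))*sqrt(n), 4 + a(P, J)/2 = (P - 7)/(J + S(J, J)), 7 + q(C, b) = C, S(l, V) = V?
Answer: -191*I*sqrt(46)/281336 ≈ -0.0046045*I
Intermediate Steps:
q(C, b) = -7 + C
a(P, J) = -8 + (-7 + P)/J (a(P, J) = -8 + 2*((P - 7)/(J + J)) = -8 + 2*((-7 + P)/((2*J))) = -8 + 2*((-7 + P)*(1/(2*J))) = -8 + 2*((-7 + P)/(2*J)) = -8 + (-7 + P)/J)
W(n) = -2*sqrt(n)*(57 - 8*n)/(-7 + n) (W(n) = -2*(-7 + 8 - 8*(-7 + n))/(-7 + n)*sqrt(n) = -2*(-7 + 8 + (56 - 8*n))/(-7 + n)*sqrt(n) = -2*(57 - 8*n)/(-7 + n)*sqrt(n) = -2*sqrt(n)*(57 - 8*n)/(-7 + n))
1/W(-184) = 1/(sqrt(-184)*(-114 + 16*(-184))/(-7 - 184)) = 1/((2*I*sqrt(46))*(-114 - 2944)/(-191)) = 1/((2*I*sqrt(46))*(-1/191)*(-3058)) = 1/(6116*I*sqrt(46)/191) = -191*I*sqrt(46)/281336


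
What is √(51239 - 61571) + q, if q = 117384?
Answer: 117384 + 6*I*√287 ≈ 1.1738e+5 + 101.65*I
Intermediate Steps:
√(51239 - 61571) + q = √(51239 - 61571) + 117384 = √(-10332) + 117384 = 6*I*√287 + 117384 = 117384 + 6*I*√287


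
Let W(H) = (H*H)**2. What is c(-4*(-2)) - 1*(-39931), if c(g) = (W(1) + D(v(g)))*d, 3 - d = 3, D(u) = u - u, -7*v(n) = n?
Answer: 39931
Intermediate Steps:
W(H) = H**4 (W(H) = (H**2)**2 = H**4)
v(n) = -n/7
D(u) = 0
d = 0 (d = 3 - 1*3 = 3 - 3 = 0)
c(g) = 0 (c(g) = (1**4 + 0)*0 = (1 + 0)*0 = 1*0 = 0)
c(-4*(-2)) - 1*(-39931) = 0 - 1*(-39931) = 0 + 39931 = 39931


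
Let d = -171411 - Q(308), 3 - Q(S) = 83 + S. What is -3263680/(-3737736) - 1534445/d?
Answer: 786689332645/79904852991 ≈ 9.8453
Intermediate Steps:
Q(S) = -80 - S (Q(S) = 3 - (83 + S) = 3 + (-83 - S) = -80 - S)
d = -171023 (d = -171411 - (-80 - 1*308) = -171411 - (-80 - 308) = -171411 - 1*(-388) = -171411 + 388 = -171023)
-3263680/(-3737736) - 1534445/d = -3263680/(-3737736) - 1534445/(-171023) = -3263680*(-1/3737736) - 1534445*(-1/171023) = 407960/467217 + 1534445/171023 = 786689332645/79904852991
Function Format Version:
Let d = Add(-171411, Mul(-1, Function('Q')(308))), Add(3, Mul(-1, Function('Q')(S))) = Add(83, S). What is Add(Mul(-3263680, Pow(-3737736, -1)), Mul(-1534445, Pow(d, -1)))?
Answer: Rational(786689332645, 79904852991) ≈ 9.8453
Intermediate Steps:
Function('Q')(S) = Add(-80, Mul(-1, S)) (Function('Q')(S) = Add(3, Mul(-1, Add(83, S))) = Add(3, Add(-83, Mul(-1, S))) = Add(-80, Mul(-1, S)))
d = -171023 (d = Add(-171411, Mul(-1, Add(-80, Mul(-1, 308)))) = Add(-171411, Mul(-1, Add(-80, -308))) = Add(-171411, Mul(-1, -388)) = Add(-171411, 388) = -171023)
Add(Mul(-3263680, Pow(-3737736, -1)), Mul(-1534445, Pow(d, -1))) = Add(Mul(-3263680, Pow(-3737736, -1)), Mul(-1534445, Pow(-171023, -1))) = Add(Mul(-3263680, Rational(-1, 3737736)), Mul(-1534445, Rational(-1, 171023))) = Add(Rational(407960, 467217), Rational(1534445, 171023)) = Rational(786689332645, 79904852991)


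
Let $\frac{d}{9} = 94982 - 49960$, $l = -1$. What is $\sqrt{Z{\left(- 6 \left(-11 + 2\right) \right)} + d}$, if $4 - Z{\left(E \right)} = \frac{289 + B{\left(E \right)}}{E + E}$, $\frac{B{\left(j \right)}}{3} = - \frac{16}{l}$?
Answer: $\frac{\sqrt{131284437}}{18} \approx 636.55$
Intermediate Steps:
$B{\left(j \right)} = 48$ ($B{\left(j \right)} = 3 \left(- \frac{16}{-1}\right) = 3 \left(\left(-16\right) \left(-1\right)\right) = 3 \cdot 16 = 48$)
$Z{\left(E \right)} = 4 - \frac{337}{2 E}$ ($Z{\left(E \right)} = 4 - \frac{289 + 48}{E + E} = 4 - \frac{337}{2 E}$)
$d = 405198$ ($d = 9 \left(94982 - 49960\right) = 9 \cdot 45022 = 405198$)
$\sqrt{Z{\left(- 6 \left(-11 + 2\right) \right)} + d} = \sqrt{\left(4 - \frac{337}{2 \left(- 6 \left(-11 + 2\right)\right)}\right) + 405198} = \sqrt{\left(4 - \frac{337}{2 \left(\left(-6\right) \left(-9\right)\right)}\right) + 405198} = \sqrt{\left(4 - \frac{337}{2 \cdot 54}\right) + 405198} = \sqrt{\left(4 - \frac{337}{108}\right) + 405198} = \sqrt{\frac{95}{108} + 405198} = \sqrt{\frac{43761479}{108}} = \frac{\sqrt{131284437}}{18}$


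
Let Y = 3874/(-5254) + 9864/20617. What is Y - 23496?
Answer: -1272577565465/54160859 ≈ -23496.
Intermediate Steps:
Y = -14022401/54160859 (Y = 3874*(-1/5254) + 9864*(1/20617) = -1937/2627 + 9864/20617 = -14022401/54160859 ≈ -0.25890)
Y - 23496 = -14022401/54160859 - 23496 = -1272577565465/54160859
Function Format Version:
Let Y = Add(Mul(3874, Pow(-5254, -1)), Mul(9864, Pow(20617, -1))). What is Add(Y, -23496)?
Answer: Rational(-1272577565465, 54160859) ≈ -23496.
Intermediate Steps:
Y = Rational(-14022401, 54160859) (Y = Add(Mul(3874, Rational(-1, 5254)), Mul(9864, Rational(1, 20617))) = Add(Rational(-1937, 2627), Rational(9864, 20617)) = Rational(-14022401, 54160859) ≈ -0.25890)
Add(Y, -23496) = Add(Rational(-14022401, 54160859), -23496) = Rational(-1272577565465, 54160859)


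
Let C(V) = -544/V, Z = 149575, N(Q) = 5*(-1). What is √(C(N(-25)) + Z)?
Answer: √3742095/5 ≈ 386.89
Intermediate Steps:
N(Q) = -5
√(C(N(-25)) + Z) = √(-544/(-5) + 149575) = √(-544*(-⅕) + 149575) = √(544/5 + 149575) = √(748419/5) = √3742095/5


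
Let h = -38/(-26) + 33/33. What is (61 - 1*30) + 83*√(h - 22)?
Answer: 31 + 83*I*√3302/13 ≈ 31.0 + 366.88*I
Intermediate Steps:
h = 32/13 (h = -38*(-1/26) + 33*(1/33) = 19/13 + 1 = 32/13 ≈ 2.4615)
(61 - 1*30) + 83*√(h - 22) = (61 - 1*30) + 83*√(32/13 - 22) = (61 - 30) + 83*√(-254/13) = 31 + 83*(I*√3302/13) = 31 + 83*I*√3302/13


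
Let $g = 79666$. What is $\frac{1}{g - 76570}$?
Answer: $\frac{1}{3096} \approx 0.000323$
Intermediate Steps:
$\frac{1}{g - 76570} = \frac{1}{79666 - 76570} = \frac{1}{3096}$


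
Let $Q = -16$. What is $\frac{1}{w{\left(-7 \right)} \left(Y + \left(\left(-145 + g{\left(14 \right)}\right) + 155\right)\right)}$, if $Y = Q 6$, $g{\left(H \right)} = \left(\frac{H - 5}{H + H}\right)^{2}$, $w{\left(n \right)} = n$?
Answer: $\frac{112}{67343} \approx 0.0016631$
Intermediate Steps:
$g{\left(H \right)} = \frac{\left(-5 + H\right)^{2}}{4 H^{2}}$ ($g{\left(H \right)} = \left(\frac{-5 + H}{2 H}\right)^{2} = \frac{\left(-5 + H\right)^{2}}{4 H^{2}}$)
$Y = -96$ ($Y = \left(-16\right) 6 = -96$)
$\frac{1}{w{\left(-7 \right)} \left(Y + \left(\left(-145 + g{\left(14 \right)}\right) + 155\right)\right)} = \frac{1}{\left(-7\right) \left(-96 + \left(\left(-145 + \frac{\left(-5 + 14\right)^{2}}{4 \cdot 196}\right) + 155\right)\right)} = \frac{1}{\left(-7\right) \left(-96 + \left(\left(-145 + \frac{1}{4} \cdot \frac{1}{196} \cdot 9^{2}\right) + 155\right)\right)} = \frac{1}{\left(-7\right) \left(-96 + \left(\left(-145 + \frac{1}{4} \cdot \frac{1}{196} \cdot 81\right) + 155\right)\right)} = \frac{1}{\left(-7\right) \left(-96 + \left(\left(-145 + \frac{81}{784}\right) + 155\right)\right)} = \frac{1}{\left(-7\right) \left(-96 + \left(- \frac{113599}{784} + 155\right)\right)} = \frac{1}{\left(-7\right) \left(-96 + \frac{7921}{784}\right)} = \frac{1}{\left(-7\right) \left(- \frac{67343}{784}\right)} = \frac{1}{\frac{67343}{112}} = \frac{112}{67343}$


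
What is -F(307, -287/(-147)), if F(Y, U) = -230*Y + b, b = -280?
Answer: 70890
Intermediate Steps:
F(Y, U) = -280 - 230*Y (F(Y, U) = -230*Y - 280 = -280 - 230*Y)
-F(307, -287/(-147)) = -(-280 - 230*307) = -(-280 - 70610) = -1*(-70890) = 70890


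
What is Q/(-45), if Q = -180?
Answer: 4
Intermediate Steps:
Q/(-45) = -180/(-45) = -1/45*(-180) = 4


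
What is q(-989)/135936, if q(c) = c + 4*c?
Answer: -4945/135936 ≈ -0.036377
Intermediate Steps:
q(c) = 5*c
q(-989)/135936 = (5*(-989))/135936 = -4945*1/135936 = -4945/135936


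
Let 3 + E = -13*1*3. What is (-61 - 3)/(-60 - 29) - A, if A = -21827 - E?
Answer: 1938929/89 ≈ 21786.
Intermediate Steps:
E = -42 (E = -3 - 13*1*3 = -3 - 13*3 = -3 - 39 = -42)
A = -21785 (A = -21827 - 1*(-42) = -21827 + 42 = -21785)
(-61 - 3)/(-60 - 29) - A = (-61 - 3)/(-60 - 29) - 1*(-21785) = -64/(-89) + 21785 = -1/89*(-64) + 21785 = 64/89 + 21785 = 1938929/89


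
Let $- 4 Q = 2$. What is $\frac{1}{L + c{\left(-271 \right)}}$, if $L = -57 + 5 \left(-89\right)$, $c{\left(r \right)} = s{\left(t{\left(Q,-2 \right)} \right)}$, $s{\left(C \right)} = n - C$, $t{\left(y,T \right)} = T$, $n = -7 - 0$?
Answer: $- \frac{1}{507} \approx -0.0019724$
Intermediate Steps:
$Q = - \frac{1}{2}$ ($Q = \left(- \frac{1}{4}\right) 2 = - \frac{1}{2} \approx -0.5$)
$n = -7$ ($n = -7 + 0 = -7$)
$s{\left(C \right)} = -7 - C$
$c{\left(r \right)} = -5$ ($c{\left(r \right)} = -7 - -2 = -7 + 2 = -5$)
$L = -502$ ($L = -57 - 445 = -502$)
$\frac{1}{L + c{\left(-271 \right)}} = \frac{1}{-502 - 5} = \frac{1}{-507} = - \frac{1}{507}$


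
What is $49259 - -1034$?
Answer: $50293$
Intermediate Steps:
$49259 - -1034 = 49259 + 1034 = 50293$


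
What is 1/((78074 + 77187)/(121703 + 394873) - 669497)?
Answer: -516576/345845927011 ≈ -1.4937e-6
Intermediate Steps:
1/((78074 + 77187)/(121703 + 394873) - 669497) = 1/(155261/516576 - 669497) = 1/(-345845927011/516576) = -516576/345845927011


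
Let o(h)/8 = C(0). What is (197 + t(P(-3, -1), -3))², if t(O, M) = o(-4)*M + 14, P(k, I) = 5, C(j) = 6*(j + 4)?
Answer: 133225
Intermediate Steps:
C(j) = 24 + 6*j (C(j) = 6*(4 + j) = 24 + 6*j)
o(h) = 192 (o(h) = 8*(24 + 6*0) = 8*(24 + 0) = 8*24 = 192)
t(O, M) = 14 + 192*M (t(O, M) = 192*M + 14 = 14 + 192*M)
(197 + t(P(-3, -1), -3))² = (197 + (14 + 192*(-3)))² = (197 + (14 - 576))² = (197 - 562)² = (-365)² = 133225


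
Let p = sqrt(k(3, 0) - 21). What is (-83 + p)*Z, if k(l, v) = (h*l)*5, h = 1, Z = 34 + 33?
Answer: -5561 + 67*I*sqrt(6) ≈ -5561.0 + 164.12*I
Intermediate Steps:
Z = 67
k(l, v) = 5*l (k(l, v) = (1*l)*5 = l*5 = 5*l)
p = I*sqrt(6) (p = sqrt(5*3 - 21) = sqrt(15 - 21) = sqrt(-6) = I*sqrt(6) ≈ 2.4495*I)
(-83 + p)*Z = (-83 + I*sqrt(6))*67 = -5561 + 67*I*sqrt(6)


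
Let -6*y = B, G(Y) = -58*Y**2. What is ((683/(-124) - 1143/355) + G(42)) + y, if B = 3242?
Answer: -13583831731/132060 ≈ -1.0286e+5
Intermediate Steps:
y = -1621/3 (y = -1/6*3242 = -1621/3 ≈ -540.33)
((683/(-124) - 1143/355) + G(42)) + y = ((683/(-124) - 1143/355) - 58*42**2) - 1621/3 = ((683*(-1/124) - 1143*1/355) - 58*1764) - 1621/3 = ((-683/124 - 1143/355) - 102312) - 1621/3 = (-384197/44020 - 102312) - 1621/3 = -4504158437/44020 - 1621/3 = -13583831731/132060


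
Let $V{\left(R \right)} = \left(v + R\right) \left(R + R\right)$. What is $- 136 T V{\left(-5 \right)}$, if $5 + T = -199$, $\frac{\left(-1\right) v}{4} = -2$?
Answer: $-832320$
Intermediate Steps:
$v = 8$ ($v = \left(-4\right) \left(-2\right) = 8$)
$V{\left(R \right)} = 2 R \left(8 + R\right)$ ($V{\left(R \right)} = \left(8 + R\right) \left(R + R\right) = \left(8 + R\right) 2 R = 2 R \left(8 + R\right)$)
$T = -204$ ($T = -5 - 199 = -204$)
$- 136 T V{\left(-5 \right)} = \left(-136\right) \left(-204\right) 2 \left(-5\right) \left(8 - 5\right) = 27744 \cdot 2 \left(-5\right) 3 = 27744 \left(-30\right) = -832320$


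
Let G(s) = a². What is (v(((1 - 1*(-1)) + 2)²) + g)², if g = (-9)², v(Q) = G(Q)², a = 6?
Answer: 1896129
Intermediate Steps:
G(s) = 36 (G(s) = 6² = 36)
v(Q) = 1296 (v(Q) = 36² = 1296)
g = 81
(v(((1 - 1*(-1)) + 2)²) + g)² = (1296 + 81)² = 1377² = 1896129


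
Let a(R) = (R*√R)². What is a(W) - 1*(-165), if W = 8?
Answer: 677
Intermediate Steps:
a(R) = R³ (a(R) = (R^(3/2))² = R³)
a(W) - 1*(-165) = 8³ - 1*(-165) = 512 + 165 = 677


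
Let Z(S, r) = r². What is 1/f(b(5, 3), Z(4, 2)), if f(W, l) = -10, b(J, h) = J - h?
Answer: -⅒ ≈ -0.10000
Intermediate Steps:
1/f(b(5, 3), Z(4, 2)) = 1/(-10) = 1*(-⅒) = -⅒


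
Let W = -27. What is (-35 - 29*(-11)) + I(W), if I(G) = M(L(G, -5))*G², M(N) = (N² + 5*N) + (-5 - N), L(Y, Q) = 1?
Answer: 284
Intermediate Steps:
M(N) = -5 + N² + 4*N
I(G) = 0 (I(G) = (-5 + 1² + 4*1)*G² = (-5 + 1 + 4)*G² = 0*G² = 0)
(-35 - 29*(-11)) + I(W) = (-35 - 29*(-11)) + 0 = (-35 + 319) + 0 = 284 + 0 = 284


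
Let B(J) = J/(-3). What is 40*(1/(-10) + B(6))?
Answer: -84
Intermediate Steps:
B(J) = -J/3 (B(J) = J*(-⅓) = -J/3)
40*(1/(-10) + B(6)) = 40*(1/(-10) - ⅓*6) = 40*(-⅒ - 2) = 40*(-21/10) = -84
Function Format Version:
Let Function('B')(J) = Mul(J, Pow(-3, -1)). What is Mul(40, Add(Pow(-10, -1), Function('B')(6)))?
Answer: -84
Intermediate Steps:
Function('B')(J) = Mul(Rational(-1, 3), J) (Function('B')(J) = Mul(J, Rational(-1, 3)) = Mul(Rational(-1, 3), J))
Mul(40, Add(Pow(-10, -1), Function('B')(6))) = Mul(40, Add(Pow(-10, -1), Mul(Rational(-1, 3), 6))) = Mul(40, Add(Rational(-1, 10), -2)) = Mul(40, Rational(-21, 10)) = -84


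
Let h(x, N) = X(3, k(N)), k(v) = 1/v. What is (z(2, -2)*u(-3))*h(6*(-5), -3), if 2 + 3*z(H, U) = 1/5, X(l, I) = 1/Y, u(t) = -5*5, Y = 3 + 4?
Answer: 15/7 ≈ 2.1429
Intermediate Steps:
Y = 7
u(t) = -25
X(l, I) = ⅐ (X(l, I) = 1/7 = ⅐)
z(H, U) = -⅗ (z(H, U) = -⅔ + (⅓)/5 = -⅔ + (⅓)*(⅕) = -⅔ + 1/15 = -⅗)
h(x, N) = ⅐
(z(2, -2)*u(-3))*h(6*(-5), -3) = -⅗*(-25)*(⅐) = 15*(⅐) = 15/7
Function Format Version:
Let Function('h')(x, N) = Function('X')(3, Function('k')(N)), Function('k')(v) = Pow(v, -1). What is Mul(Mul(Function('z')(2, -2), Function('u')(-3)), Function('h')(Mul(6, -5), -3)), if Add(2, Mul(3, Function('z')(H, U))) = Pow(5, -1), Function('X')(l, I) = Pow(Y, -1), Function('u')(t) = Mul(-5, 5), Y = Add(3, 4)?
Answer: Rational(15, 7) ≈ 2.1429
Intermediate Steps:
Y = 7
Function('u')(t) = -25
Function('X')(l, I) = Rational(1, 7) (Function('X')(l, I) = Pow(7, -1) = Rational(1, 7))
Function('z')(H, U) = Rational(-3, 5) (Function('z')(H, U) = Add(Rational(-2, 3), Mul(Rational(1, 3), Pow(5, -1))) = Add(Rational(-2, 3), Mul(Rational(1, 3), Rational(1, 5))) = Add(Rational(-2, 3), Rational(1, 15)) = Rational(-3, 5))
Function('h')(x, N) = Rational(1, 7)
Mul(Mul(Function('z')(2, -2), Function('u')(-3)), Function('h')(Mul(6, -5), -3)) = Mul(Mul(Rational(-3, 5), -25), Rational(1, 7)) = Mul(15, Rational(1, 7)) = Rational(15, 7)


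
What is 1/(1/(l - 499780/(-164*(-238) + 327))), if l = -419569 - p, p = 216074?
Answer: -25018772617/39359 ≈ -6.3566e+5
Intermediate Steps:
l = -635643 (l = -419569 - 1*216074 = -419569 - 216074 = -635643)
1/(1/(l - 499780/(-164*(-238) + 327))) = 1/(1/(-635643 - 499780/(-164*(-238) + 327))) = 1/(1/(-635643 - 499780/(39032 + 327))) = 1/(1/(-635643 - 499780/39359)) = 1/(1/(-25018772617/39359)) = 1/(-39359/25018772617) = -25018772617/39359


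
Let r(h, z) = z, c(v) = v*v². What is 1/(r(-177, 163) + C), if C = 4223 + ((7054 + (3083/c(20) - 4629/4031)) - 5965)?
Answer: 32248000/176533195573 ≈ 0.00018267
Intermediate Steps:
c(v) = v³
C = 171276771573/32248000 (C = 4223 + ((7054 + (3083/(20³) - 4629/4031)) - 5965) = 4223 + ((7054 + (3083/8000 - 4629*1/4031)) - 5965) = 4223 + ((7054 + (3083*(1/8000) - 4629/4031)) - 5965) = 4223 + ((7054 + (3083/8000 - 4629/4031)) - 5965) = 4223 + ((7054 - 24604427/32248000) - 5965) = 4223 + (227452787573/32248000 - 5965) = 4223 + 35093467573/32248000 = 171276771573/32248000 ≈ 5311.2)
1/(r(-177, 163) + C) = 1/(163 + 171276771573/32248000) = 1/(176533195573/32248000) = 32248000/176533195573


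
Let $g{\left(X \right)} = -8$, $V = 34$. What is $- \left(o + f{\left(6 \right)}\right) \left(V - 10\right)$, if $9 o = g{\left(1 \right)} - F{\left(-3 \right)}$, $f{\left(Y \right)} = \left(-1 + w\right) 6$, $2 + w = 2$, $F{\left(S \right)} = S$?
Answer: $\frac{472}{3} \approx 157.33$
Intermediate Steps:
$w = 0$ ($w = -2 + 2 = 0$)
$f{\left(Y \right)} = -6$ ($f{\left(Y \right)} = \left(-1 + 0\right) 6 = \left(-1\right) 6 = -6$)
$o = - \frac{5}{9}$ ($o = \frac{-8 - -3}{9} = \frac{-8 + 3}{9} = \frac{1}{9} \left(-5\right) = - \frac{5}{9} \approx -0.55556$)
$- \left(o + f{\left(6 \right)}\right) \left(V - 10\right) = - \left(- \frac{5}{9} - 6\right) \left(34 - 10\right) = - \frac{\left(-59\right) 24}{9} = \left(-1\right) \left(- \frac{472}{3}\right) = \frac{472}{3}$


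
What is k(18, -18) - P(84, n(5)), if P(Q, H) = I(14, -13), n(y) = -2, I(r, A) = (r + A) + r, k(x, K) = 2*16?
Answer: 17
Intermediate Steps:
k(x, K) = 32
I(r, A) = A + 2*r (I(r, A) = (A + r) + r = A + 2*r)
P(Q, H) = 15 (P(Q, H) = -13 + 2*14 = -13 + 28 = 15)
k(18, -18) - P(84, n(5)) = 32 - 1*15 = 32 - 15 = 17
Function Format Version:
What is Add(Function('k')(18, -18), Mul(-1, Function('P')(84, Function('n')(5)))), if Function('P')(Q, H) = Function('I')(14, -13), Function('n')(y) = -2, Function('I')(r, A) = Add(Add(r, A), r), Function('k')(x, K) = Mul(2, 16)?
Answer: 17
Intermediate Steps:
Function('k')(x, K) = 32
Function('I')(r, A) = Add(A, Mul(2, r)) (Function('I')(r, A) = Add(Add(A, r), r) = Add(A, Mul(2, r)))
Function('P')(Q, H) = 15 (Function('P')(Q, H) = Add(-13, Mul(2, 14)) = Add(-13, 28) = 15)
Add(Function('k')(18, -18), Mul(-1, Function('P')(84, Function('n')(5)))) = Add(32, Mul(-1, 15)) = Add(32, -15) = 17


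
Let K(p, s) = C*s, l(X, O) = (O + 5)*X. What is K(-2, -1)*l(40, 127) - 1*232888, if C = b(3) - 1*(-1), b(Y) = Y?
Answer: -254008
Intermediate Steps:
l(X, O) = X*(5 + O) (l(X, O) = (5 + O)*X = X*(5 + O))
C = 4 (C = 3 - 1*(-1) = 3 + 1 = 4)
K(p, s) = 4*s
K(-2, -1)*l(40, 127) - 1*232888 = (4*(-1))*(40*(5 + 127)) - 1*232888 = -160*132 - 232888 = -4*5280 - 232888 = -21120 - 232888 = -254008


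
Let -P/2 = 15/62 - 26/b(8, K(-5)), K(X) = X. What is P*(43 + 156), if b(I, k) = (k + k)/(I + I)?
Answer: -2581229/155 ≈ -16653.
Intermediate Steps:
b(I, k) = k/I (b(I, k) = (2*k)/((2*I)) = (2*k)*(1/(2*I)) = k/I)
P = -12971/155 (P = -2*(15/62 - 26/((-5/8))) = -2*(15*(1/62) - 26/((-5*⅛))) = -2*(15/62 - 26/(-5/8)) = -2*(15/62 - 26*(-8/5)) = -2*(15/62 + 208/5) = -2*12971/310 = -12971/155 ≈ -83.684)
P*(43 + 156) = -12971*(43 + 156)/155 = -12971/155*199 = -2581229/155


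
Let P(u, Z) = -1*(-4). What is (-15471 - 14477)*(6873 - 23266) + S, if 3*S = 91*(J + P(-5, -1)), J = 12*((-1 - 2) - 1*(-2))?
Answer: 1472811964/3 ≈ 4.9094e+8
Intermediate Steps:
J = -12 (J = 12*(-3 + 2) = 12*(-1) = -12)
P(u, Z) = 4
S = -728/3 (S = (91*(-12 + 4))/3 = (91*(-8))/3 = (⅓)*(-728) = -728/3 ≈ -242.67)
(-15471 - 14477)*(6873 - 23266) + S = (-15471 - 14477)*(6873 - 23266) - 728/3 = -29948*(-16393) - 728/3 = 490937564 - 728/3 = 1472811964/3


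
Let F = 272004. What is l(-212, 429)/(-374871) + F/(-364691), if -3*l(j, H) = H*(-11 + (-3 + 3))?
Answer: -102540070427/136712079861 ≈ -0.75004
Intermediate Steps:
l(j, H) = 11*H/3 (l(j, H) = -H*(-11 + (-3 + 3))/3 = -H*(-11 + 0)/3 = -H*(-11)/3 = -(-11)*H/3 = 11*H/3)
l(-212, 429)/(-374871) + F/(-364691) = ((11/3)*429)/(-374871) + 272004/(-364691) = 1573*(-1/374871) + 272004*(-1/364691) = -1573/374871 - 272004/364691 = -102540070427/136712079861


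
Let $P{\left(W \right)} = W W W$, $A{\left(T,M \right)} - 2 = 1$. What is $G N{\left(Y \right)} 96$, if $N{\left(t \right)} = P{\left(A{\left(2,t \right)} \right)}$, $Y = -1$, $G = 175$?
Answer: $453600$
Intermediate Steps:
$A{\left(T,M \right)} = 3$ ($A{\left(T,M \right)} = 2 + 1 = 3$)
$P{\left(W \right)} = W^{3}$ ($P{\left(W \right)} = W^{2} W = W^{3}$)
$N{\left(t \right)} = 27$ ($N{\left(t \right)} = 3^{3} = 27$)
$G N{\left(Y \right)} 96 = 175 \cdot 27 \cdot 96 = 4725 \cdot 96 = 453600$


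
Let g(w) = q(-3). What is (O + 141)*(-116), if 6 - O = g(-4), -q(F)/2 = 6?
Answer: -18444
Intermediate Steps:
q(F) = -12 (q(F) = -2*6 = -12)
g(w) = -12
O = 18 (O = 6 - 1*(-12) = 6 + 12 = 18)
(O + 141)*(-116) = (18 + 141)*(-116) = 159*(-116) = -18444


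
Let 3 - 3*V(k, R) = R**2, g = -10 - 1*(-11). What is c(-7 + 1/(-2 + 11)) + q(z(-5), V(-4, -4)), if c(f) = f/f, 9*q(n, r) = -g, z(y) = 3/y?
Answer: 8/9 ≈ 0.88889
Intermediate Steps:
g = 1 (g = -10 + 11 = 1)
V(k, R) = 1 - R**2/3
q(n, r) = -1/9 (q(n, r) = (-1*1)/9 = (1/9)*(-1) = -1/9)
c(f) = 1
c(-7 + 1/(-2 + 11)) + q(z(-5), V(-4, -4)) = 1 - 1/9 = 8/9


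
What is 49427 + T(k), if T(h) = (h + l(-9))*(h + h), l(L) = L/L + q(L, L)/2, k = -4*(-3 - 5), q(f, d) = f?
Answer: 51251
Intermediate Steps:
k = 32 (k = -4*(-8) = 32)
l(L) = 1 + L/2 (l(L) = L/L + L/2 = 1 + L*(½) = 1 + L/2)
T(h) = 2*h*(-7/2 + h) (T(h) = (h + (1 + (½)*(-9)))*(h + h) = (h + (1 - 9/2))*(2*h) = (h - 7/2)*(2*h) = (-7/2 + h)*(2*h) = 2*h*(-7/2 + h))
49427 + T(k) = 49427 + 32*(-7 + 2*32) = 49427 + 32*(-7 + 64) = 49427 + 32*57 = 49427 + 1824 = 51251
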